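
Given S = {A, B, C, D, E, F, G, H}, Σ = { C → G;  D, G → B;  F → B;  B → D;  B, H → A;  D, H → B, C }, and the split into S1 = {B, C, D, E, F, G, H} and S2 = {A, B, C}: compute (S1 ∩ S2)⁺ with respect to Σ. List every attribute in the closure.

B, C, D, G

S1 ∩ S2 = {B, C}.
C → G applies, adding G
B → D applies, adding D
Closure: {B, C, D, G}.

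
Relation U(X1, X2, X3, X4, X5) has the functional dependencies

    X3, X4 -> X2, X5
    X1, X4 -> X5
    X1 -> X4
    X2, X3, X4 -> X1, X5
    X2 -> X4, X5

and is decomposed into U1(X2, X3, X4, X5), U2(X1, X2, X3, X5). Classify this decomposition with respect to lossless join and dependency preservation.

lossless but not dependency-preserving

Lossless test: (X2, X3, X5)⁺ = {X1, X2, X3, X4, X5}, which contains all of one fragment — lossless.
Dependency preservation: the restricted closure of {X1} across the fragments never reaches {X4}, so X1 → X4 cannot be enforced without a join — not preserved.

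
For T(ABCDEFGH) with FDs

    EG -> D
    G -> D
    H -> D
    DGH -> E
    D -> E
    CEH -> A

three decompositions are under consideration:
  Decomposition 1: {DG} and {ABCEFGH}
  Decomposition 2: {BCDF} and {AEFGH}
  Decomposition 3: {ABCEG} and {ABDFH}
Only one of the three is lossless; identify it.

Decomposition 1

Decomposition 1: common = {G}, closure = {DEG} → lossless.
Decomposition 2: common = {F}, closure = {F} → lossy.
Decomposition 3: common = {AB}, closure = {AB} → lossy.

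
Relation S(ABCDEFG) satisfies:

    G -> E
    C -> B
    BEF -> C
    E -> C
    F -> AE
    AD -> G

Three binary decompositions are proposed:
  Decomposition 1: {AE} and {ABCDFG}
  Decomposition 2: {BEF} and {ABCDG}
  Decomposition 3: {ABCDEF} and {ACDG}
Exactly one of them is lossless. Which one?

Decomposition 3

Decomposition 1: common = {A}, closure = {A} → lossy.
Decomposition 2: common = {B}, closure = {B} → lossy.
Decomposition 3: common = {ACD}, closure = {ABCDEG} → lossless.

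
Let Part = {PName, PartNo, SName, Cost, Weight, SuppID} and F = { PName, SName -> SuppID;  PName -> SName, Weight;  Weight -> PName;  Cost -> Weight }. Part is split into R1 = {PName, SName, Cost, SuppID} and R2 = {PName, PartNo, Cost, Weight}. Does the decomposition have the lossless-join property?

Yes

Common attributes: R1 ∩ R2 = {PName, Cost}.
Closure of {PName, Cost}: PName → SName, Weight applies, adding SName, Weight; PName, SName → SuppID applies, adding SuppID. So (PName, Cost)⁺ = {PName, SName, Cost, Weight, SuppID}.
This closure contains every attribute of R1, so R1 ∩ R2 → R1. The join is lossless.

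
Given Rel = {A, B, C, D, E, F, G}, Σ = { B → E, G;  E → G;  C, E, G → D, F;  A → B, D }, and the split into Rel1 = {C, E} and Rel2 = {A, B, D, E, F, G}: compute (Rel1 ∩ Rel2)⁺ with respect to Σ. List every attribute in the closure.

E, G

Rel1 ∩ Rel2 = {E}.
E → G applies, adding G
Closure: {E, G}.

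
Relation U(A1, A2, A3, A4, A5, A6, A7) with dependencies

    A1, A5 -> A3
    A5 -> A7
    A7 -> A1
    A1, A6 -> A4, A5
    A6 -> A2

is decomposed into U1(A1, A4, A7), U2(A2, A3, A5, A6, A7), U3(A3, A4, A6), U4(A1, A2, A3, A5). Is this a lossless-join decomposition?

No

Chase test. Columns are A1, A2, A3, A4, A5, A6, A7; row i has aⱼ where attribute j ∈ Ui, else bᵢⱼ.
Initial tableau (one row per fragment):
  row 1: a1 b12 b13 a4 b15 b16 a7
  row 2: b21 a2 a3 b24 a5 a6 a7
  row 3: b31 b32 a3 a4 b35 a6 b37
  row 4: a1 a2 a3 b44 a5 b46 b47
Rows 2 and 4 agree on A5; apply A5→A7 and equate their A7 entries.
Rows 1 and 2 agree on A7; apply A7→A1 and equate their A1 entries.
Rows 2 and 3 agree on A6; apply A6→A2 and equate their A2 entries.
No row becomes fully distinguished — the join is lossy.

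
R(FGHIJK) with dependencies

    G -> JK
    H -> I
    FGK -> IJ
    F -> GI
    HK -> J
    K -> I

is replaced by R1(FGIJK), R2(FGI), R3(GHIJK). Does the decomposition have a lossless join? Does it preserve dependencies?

Lossless test (chase): Rows 1 and 2 agree on G; apply G→JK and equate their JK entries. No row becomes fully distinguished — the join is lossy.
Dependency preservation: every FD's attributes lie within a single fragment, so each can be enforced locally — preserved.

lossy but dependency-preserving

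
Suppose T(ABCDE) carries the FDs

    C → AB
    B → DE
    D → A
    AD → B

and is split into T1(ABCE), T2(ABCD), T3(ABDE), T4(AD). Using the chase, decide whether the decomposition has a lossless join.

Chase test. Columns are ABCDE; row i has aⱼ where attribute j ∈ Ti, else bᵢⱼ.
Initial tableau (one row per fragment):
  row 1: a1 a2 a3 b14 a5
  row 2: a1 a2 a3 a4 b25
  row 3: a1 a2 b33 a4 a5
  row 4: a1 b42 b43 a4 b45
Rows 1 and 2 agree on B; apply B→DE and equate their DE entries.
Rows 1 and 4 agree on AD; apply AD→B and equate their B entries.
Rows 1 and 4 agree on B; apply B→DE and equate their DE entries.
Row 1 is now all distinguished symbols — the join is lossless.

Yes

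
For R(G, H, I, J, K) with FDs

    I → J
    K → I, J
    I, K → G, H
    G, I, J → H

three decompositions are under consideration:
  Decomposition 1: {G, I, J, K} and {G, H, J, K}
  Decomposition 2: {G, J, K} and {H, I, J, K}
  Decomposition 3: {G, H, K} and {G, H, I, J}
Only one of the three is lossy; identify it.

Decomposition 1: common = {G, J, K}, closure = {G, H, I, J, K} → lossless.
Decomposition 2: common = {J, K}, closure = {G, H, I, J, K} → lossless.
Decomposition 3: common = {G, H}, closure = {G, H} → lossy.

Decomposition 3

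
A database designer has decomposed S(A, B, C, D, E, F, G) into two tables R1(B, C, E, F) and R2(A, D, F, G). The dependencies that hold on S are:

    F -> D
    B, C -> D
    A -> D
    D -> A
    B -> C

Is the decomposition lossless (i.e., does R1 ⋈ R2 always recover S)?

Common attributes: R1 ∩ R2 = {F}.
Closure of {F}: F → D applies, adding D; D → A applies, adding A. So (F)⁺ = {A, D, F}.
The closure contains neither all of R1 = {B, C, E, F} nor all of R2 = {A, D, F, G}, so the common attributes are not a superkey of either fragment. The join is lossy.

No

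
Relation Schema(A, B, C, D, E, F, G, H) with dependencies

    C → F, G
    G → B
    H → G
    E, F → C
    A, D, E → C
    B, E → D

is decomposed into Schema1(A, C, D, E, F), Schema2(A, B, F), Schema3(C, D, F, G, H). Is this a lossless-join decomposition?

No

Chase test. Columns are A, B, C, D, E, F, G, H; row i has aⱼ where attribute j ∈ Schemai, else bᵢⱼ.
Initial tableau (one row per fragment):
  row 1: a1 b12 a3 a4 a5 a6 b17 b18
  row 2: a1 a2 b23 b24 b25 a6 b27 b28
  row 3: b31 b32 a3 a4 b35 a6 a7 a8
Rows 1 and 3 agree on C; apply C→F, G and equate their F, G entries.
Rows 1 and 3 agree on G; apply G→B and equate their B entries.
No row becomes fully distinguished — the join is lossy.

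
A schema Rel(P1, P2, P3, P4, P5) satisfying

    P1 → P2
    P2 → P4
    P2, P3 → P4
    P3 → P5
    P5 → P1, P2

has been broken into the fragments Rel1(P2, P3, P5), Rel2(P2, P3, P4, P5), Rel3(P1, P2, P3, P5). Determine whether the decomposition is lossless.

Yes

Chase test. Columns are P1, P2, P3, P4, P5; row i has aⱼ where attribute j ∈ Reli, else bᵢⱼ.
Initial tableau (one row per fragment):
  row 1: b11 a2 a3 b14 a5
  row 2: b21 a2 a3 a4 a5
  row 3: a1 a2 a3 b34 a5
Rows 1 and 2 agree on P2; apply P2→P4 and equate their P4 entries.
Rows 1 and 3 agree on P2; apply P2→P4 and equate their P4 entries.
Rows 1 and 2 agree on P5; apply P5→P1, P2 and equate their P1, P2 entries.
Rows 1 and 3 agree on P5; apply P5→P1, P2 and equate their P1, P2 entries.
Row 1 is now all distinguished symbols — the join is lossless.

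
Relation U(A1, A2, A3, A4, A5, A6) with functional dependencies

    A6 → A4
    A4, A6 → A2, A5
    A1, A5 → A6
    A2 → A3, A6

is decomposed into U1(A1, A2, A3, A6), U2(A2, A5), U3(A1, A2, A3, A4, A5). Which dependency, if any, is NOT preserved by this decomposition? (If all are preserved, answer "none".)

none

A6 → A4: restricted closure across fragments reaches A4.
A4, A6 → A2, A5: restricted closure across fragments reaches A2, A5.
A1, A5 → A6: restricted closure across fragments reaches A6.
A2 → A3, A6 lies within U1.
Every dependency is enforceable on the fragments, so the decomposition is dependency-preserving.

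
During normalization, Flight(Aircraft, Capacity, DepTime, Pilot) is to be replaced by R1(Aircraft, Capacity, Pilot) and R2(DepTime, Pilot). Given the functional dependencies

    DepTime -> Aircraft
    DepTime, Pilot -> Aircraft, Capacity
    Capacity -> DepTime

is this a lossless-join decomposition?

No

Common attributes: R1 ∩ R2 = {Pilot}.
No dependency enlarges {Pilot}, so (Pilot)⁺ = {Pilot}.
The closure contains neither all of R1 = {Aircraft, Capacity, Pilot} nor all of R2 = {DepTime, Pilot}, so the common attributes are not a superkey of either fragment. The join is lossy.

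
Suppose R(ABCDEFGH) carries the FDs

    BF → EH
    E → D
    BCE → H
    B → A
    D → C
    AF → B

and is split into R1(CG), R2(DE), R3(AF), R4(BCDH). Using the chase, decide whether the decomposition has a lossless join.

No

Chase test. Columns are ABCDEFGH; row i has aⱼ where attribute j ∈ Ri, else bᵢⱼ.
Initial tableau (one row per fragment):
  row 1: b11 b12 a3 b14 b15 b16 a7 b18
  row 2: b21 b22 b23 a4 a5 b26 b27 b28
  row 3: a1 b32 b33 b34 b35 a6 b37 b38
  row 4: b41 a2 a3 a4 b45 b46 b47 a8
Rows 2 and 4 agree on D; apply D→C and equate their C entries.
No row becomes fully distinguished — the join is lossy.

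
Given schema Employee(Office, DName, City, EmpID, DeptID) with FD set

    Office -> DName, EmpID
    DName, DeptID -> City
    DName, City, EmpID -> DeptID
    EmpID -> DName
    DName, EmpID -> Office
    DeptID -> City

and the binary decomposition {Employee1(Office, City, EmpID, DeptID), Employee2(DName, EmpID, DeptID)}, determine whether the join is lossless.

Yes

Common attributes: Employee1 ∩ Employee2 = {EmpID, DeptID}.
Closure of {EmpID, DeptID}: EmpID → DName applies, adding DName; DName, EmpID → Office applies, adding Office; DeptID → City applies, adding City. So (EmpID, DeptID)⁺ = {Office, DName, City, EmpID, DeptID}.
This closure contains every attribute of Employee1, so Employee1 ∩ Employee2 → Employee1. The join is lossless.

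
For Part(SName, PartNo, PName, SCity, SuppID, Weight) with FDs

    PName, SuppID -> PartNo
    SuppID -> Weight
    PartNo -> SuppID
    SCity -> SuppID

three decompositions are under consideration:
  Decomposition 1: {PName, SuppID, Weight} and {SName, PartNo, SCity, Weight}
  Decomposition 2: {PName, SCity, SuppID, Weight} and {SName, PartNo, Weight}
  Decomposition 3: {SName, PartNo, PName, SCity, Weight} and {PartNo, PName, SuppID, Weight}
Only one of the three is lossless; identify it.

Decomposition 3

Decomposition 1: common = {Weight}, closure = {Weight} → lossy.
Decomposition 2: common = {Weight}, closure = {Weight} → lossy.
Decomposition 3: common = {PartNo, PName, Weight}, closure = {PartNo, PName, SuppID, Weight} → lossless.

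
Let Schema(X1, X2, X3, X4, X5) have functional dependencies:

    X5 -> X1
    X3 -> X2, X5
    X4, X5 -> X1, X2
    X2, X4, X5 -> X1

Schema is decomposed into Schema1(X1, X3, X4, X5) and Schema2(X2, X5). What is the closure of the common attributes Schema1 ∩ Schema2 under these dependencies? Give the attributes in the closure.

Schema1 ∩ Schema2 = {X5}.
X5 → X1 applies, adding X1
Closure: {X1, X5}.

X1, X5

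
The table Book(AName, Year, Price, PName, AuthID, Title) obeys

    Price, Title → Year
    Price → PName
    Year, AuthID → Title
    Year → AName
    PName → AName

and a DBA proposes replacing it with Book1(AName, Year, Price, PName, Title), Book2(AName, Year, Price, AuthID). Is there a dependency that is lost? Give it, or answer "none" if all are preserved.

Check Year, AuthID → Title: no single fragment contains all of {Year, AuthID, Title}, and the restricted closure of {Year, AuthID} across the fragments never reaches {Title}.
Price, Title → Year is preserved.
Price → PName is preserved.
Year → AName is preserved.
PName → AName is preserved.

Year, AuthID → Title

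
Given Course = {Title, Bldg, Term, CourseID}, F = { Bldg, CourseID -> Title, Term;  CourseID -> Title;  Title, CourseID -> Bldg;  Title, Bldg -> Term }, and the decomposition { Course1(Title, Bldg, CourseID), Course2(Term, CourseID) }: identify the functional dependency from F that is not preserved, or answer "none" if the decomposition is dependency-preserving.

Title, Bldg -> Term

Check Title, Bldg → Term: no single fragment contains all of {Title, Bldg, Term}, and the restricted closure of {Title, Bldg} across the fragments never reaches {Term}.
Bldg, CourseID → Title, Term is preserved.
CourseID → Title is preserved.
Title, CourseID → Bldg is preserved.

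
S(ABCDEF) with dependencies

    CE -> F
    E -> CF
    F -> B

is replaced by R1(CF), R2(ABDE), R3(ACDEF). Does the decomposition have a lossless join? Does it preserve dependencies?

Lossless test (chase): Rows 2 and 3 agree on E; apply E→CF and equate their CF entries. Rows 1 and 2 agree on F; apply F→B and equate their B entries. Rows 1 and 3 agree on F; apply F→B and equate their B entries. Row 2 is now all distinguished symbols — the join is lossless.
Dependency preservation: the restricted closure of {F} across the fragments never reaches {B}, so F → B cannot be enforced without a join — not preserved.

lossless but not dependency-preserving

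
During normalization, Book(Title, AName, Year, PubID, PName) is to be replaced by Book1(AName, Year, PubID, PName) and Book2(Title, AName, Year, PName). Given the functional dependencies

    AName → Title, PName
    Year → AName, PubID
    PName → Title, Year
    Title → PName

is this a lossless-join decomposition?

Common attributes: Book1 ∩ Book2 = {AName, Year, PName}.
Closure of {AName, Year, PName}: AName → Title, PName applies, adding Title; Year → AName, PubID applies, adding PubID. So (AName, Year, PName)⁺ = {Title, AName, Year, PubID, PName}.
This closure contains every attribute of Book1, so Book1 ∩ Book2 → Book1. The join is lossless.

Yes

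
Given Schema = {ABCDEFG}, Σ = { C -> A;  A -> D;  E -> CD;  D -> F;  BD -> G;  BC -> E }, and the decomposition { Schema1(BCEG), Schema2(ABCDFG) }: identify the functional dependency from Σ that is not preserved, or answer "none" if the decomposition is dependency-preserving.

none

C → A lies within Schema2.
A → D lies within Schema2.
E → CD: restricted closure across fragments reaches CD.
D → F lies within Schema2.
BD → G lies within Schema2.
BC → E lies within Schema1.
Every dependency is enforceable on the fragments, so the decomposition is dependency-preserving.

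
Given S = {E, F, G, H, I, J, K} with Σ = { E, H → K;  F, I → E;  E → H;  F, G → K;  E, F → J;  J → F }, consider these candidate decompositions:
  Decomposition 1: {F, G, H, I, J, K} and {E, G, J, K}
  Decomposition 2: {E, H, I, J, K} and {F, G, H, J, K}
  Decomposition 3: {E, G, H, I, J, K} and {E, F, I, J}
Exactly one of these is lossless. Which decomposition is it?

Decomposition 3

Decomposition 1: common = {G, J, K}, closure = {F, G, J, K} → lossy.
Decomposition 2: common = {H, J, K}, closure = {F, H, J, K} → lossy.
Decomposition 3: common = {E, I, J}, closure = {E, F, H, I, J, K} → lossless.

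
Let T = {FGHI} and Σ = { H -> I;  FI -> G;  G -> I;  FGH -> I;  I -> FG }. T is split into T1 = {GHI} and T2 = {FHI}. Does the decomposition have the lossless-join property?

Common attributes: T1 ∩ T2 = {HI}.
Closure of {HI}: I → FG applies, adding FG. So (HI)⁺ = {FGHI}.
This closure contains every attribute of T1, so T1 ∩ T2 → T1. The join is lossless.

Yes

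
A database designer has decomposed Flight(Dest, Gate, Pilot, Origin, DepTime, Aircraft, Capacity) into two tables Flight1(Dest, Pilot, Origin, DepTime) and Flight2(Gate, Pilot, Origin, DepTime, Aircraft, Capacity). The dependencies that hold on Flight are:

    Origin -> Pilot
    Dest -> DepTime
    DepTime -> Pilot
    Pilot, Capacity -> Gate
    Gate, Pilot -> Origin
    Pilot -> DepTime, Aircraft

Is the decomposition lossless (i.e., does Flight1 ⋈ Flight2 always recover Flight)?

Common attributes: Flight1 ∩ Flight2 = {Pilot, Origin, DepTime}.
Closure of {Pilot, Origin, DepTime}: Pilot → DepTime, Aircraft applies, adding Aircraft. So (Pilot, Origin, DepTime)⁺ = {Pilot, Origin, DepTime, Aircraft}.
The closure contains neither all of Flight1 = {Dest, Pilot, Origin, DepTime} nor all of Flight2 = {Gate, Pilot, Origin, DepTime, Aircraft, Capacity}, so the common attributes are not a superkey of either fragment. The join is lossy.

No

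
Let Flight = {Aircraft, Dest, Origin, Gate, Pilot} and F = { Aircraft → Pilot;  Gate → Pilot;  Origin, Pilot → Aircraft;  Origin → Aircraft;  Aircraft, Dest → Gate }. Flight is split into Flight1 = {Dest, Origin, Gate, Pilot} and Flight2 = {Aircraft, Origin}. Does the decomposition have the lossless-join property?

Common attributes: Flight1 ∩ Flight2 = {Origin}.
Closure of {Origin}: Origin → Aircraft applies, adding Aircraft; Aircraft → Pilot applies, adding Pilot. So (Origin)⁺ = {Aircraft, Origin, Pilot}.
This closure contains every attribute of Flight2, so Flight1 ∩ Flight2 → Flight2. The join is lossless.

Yes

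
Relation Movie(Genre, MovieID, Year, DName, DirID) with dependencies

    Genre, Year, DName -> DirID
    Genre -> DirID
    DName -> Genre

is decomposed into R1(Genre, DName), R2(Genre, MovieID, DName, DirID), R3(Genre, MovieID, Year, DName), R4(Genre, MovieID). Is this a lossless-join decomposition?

Yes

Chase test. Columns are Genre, MovieID, Year, DName, DirID; row i has aⱼ where attribute j ∈ Ri, else bᵢⱼ.
Initial tableau (one row per fragment):
  row 1: a1 b12 b13 a4 b15
  row 2: a1 a2 b23 a4 a5
  row 3: a1 a2 a3 a4 b35
  row 4: a1 a2 b43 b44 b45
Rows 1 and 2 agree on Genre; apply Genre→DirID and equate their DirID entries.
Rows 1 and 3 agree on Genre; apply Genre→DirID and equate their DirID entries.
Rows 1 and 4 agree on Genre; apply Genre→DirID and equate their DirID entries.
Row 3 is now all distinguished symbols — the join is lossless.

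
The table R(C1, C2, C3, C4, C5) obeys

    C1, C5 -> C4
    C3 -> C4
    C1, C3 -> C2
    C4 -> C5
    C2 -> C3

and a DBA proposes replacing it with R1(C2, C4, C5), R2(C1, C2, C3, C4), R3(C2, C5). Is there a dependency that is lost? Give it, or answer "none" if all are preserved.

Check C1, C5 → C4: no single fragment contains all of {C1, C4, C5}, and the restricted closure of {C1, C5} across the fragments never reaches {C4}.
C3 → C4 is preserved.
C1, C3 → C2 is preserved.
C4 → C5 is preserved.
C2 → C3 is preserved.

C1, C5 -> C4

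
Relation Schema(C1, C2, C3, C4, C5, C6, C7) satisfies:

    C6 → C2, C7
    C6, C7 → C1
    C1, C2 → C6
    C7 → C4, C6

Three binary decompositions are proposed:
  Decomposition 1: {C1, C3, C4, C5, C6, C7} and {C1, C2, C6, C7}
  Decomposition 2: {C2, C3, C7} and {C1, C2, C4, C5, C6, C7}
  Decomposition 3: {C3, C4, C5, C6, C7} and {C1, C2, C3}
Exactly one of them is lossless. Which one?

Decomposition 1: common = {C1, C6, C7}, closure = {C1, C2, C4, C6, C7} → lossless.
Decomposition 2: common = {C2, C7}, closure = {C1, C2, C4, C6, C7} → lossy.
Decomposition 3: common = {C3}, closure = {C3} → lossy.

Decomposition 1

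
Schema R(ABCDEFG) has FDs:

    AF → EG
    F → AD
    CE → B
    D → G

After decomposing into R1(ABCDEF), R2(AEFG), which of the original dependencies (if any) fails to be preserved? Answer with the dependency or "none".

Check D → G: no single fragment contains all of {DG}, and the restricted closure of {D} across the fragments never reaches {G}.
AF → EG is preserved.
F → AD is preserved.
CE → B is preserved.

D → G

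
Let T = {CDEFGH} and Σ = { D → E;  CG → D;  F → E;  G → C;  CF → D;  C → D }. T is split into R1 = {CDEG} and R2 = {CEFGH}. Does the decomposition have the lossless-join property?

Yes

Common attributes: R1 ∩ R2 = {CEG}.
Closure of {CEG}: CG → D applies, adding D. So (CEG)⁺ = {CDEG}.
This closure contains every attribute of R1, so R1 ∩ R2 → R1. The join is lossless.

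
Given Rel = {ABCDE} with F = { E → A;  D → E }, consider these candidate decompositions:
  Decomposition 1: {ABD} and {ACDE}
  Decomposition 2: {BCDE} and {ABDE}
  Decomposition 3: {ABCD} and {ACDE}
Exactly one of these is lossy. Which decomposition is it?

Decomposition 1: common = {AD}, closure = {ADE} → lossy.
Decomposition 2: common = {BDE}, closure = {ABDE} → lossless.
Decomposition 3: common = {ACD}, closure = {ACDE} → lossless.

Decomposition 1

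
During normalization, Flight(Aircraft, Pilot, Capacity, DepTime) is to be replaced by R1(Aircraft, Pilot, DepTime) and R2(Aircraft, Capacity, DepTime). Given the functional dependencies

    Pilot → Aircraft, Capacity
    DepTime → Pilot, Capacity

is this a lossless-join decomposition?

Common attributes: R1 ∩ R2 = {Aircraft, DepTime}.
Closure of {Aircraft, DepTime}: DepTime → Pilot, Capacity applies, adding Pilot, Capacity. So (Aircraft, DepTime)⁺ = {Aircraft, Pilot, Capacity, DepTime}.
This closure contains every attribute of R1, so R1 ∩ R2 → R1. The join is lossless.

Yes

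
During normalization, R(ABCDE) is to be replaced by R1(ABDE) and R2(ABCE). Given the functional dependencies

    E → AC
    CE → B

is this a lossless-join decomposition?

Yes

Common attributes: R1 ∩ R2 = {ABE}.
Closure of {ABE}: E → AC applies, adding C. So (ABE)⁺ = {ABCE}.
This closure contains every attribute of R2, so R1 ∩ R2 → R2. The join is lossless.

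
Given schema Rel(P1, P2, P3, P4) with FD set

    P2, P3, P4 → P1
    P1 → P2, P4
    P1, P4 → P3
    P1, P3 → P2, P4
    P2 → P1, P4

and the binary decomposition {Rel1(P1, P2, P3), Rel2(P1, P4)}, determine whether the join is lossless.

Common attributes: Rel1 ∩ Rel2 = {P1}.
Closure of {P1}: P1 → P2, P4 applies, adding P2, P4; P1, P4 → P3 applies, adding P3. So (P1)⁺ = {P1, P2, P3, P4}.
This closure contains every attribute of Rel1, so Rel1 ∩ Rel2 → Rel1. The join is lossless.

Yes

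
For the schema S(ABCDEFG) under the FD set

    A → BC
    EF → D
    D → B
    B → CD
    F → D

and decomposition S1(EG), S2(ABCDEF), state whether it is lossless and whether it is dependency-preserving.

Lossless test: (E)⁺ = {E}, which is a superkey of neither fragment — lossy.
Dependency preservation: every FD's attributes lie within a single fragment, so each can be enforced locally — preserved.

lossy but dependency-preserving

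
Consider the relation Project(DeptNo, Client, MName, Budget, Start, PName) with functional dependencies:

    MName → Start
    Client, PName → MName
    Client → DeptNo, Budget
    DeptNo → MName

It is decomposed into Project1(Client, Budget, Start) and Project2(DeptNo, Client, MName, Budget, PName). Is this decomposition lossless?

Yes

Common attributes: Project1 ∩ Project2 = {Client, Budget}.
Closure of {Client, Budget}: Client → DeptNo, Budget applies, adding DeptNo; DeptNo → MName applies, adding MName; MName → Start applies, adding Start. So (Client, Budget)⁺ = {DeptNo, Client, MName, Budget, Start}.
This closure contains every attribute of Project1, so Project1 ∩ Project2 → Project1. The join is lossless.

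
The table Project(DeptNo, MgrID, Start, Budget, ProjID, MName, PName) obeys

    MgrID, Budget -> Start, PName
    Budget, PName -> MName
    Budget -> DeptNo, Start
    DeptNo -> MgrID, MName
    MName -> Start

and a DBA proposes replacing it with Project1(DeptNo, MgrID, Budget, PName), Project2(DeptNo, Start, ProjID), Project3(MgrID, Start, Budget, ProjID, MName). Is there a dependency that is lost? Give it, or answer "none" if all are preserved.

Check DeptNo → MgrID, MName: no single fragment contains all of {DeptNo, MgrID, MName}, and the restricted closure of {DeptNo} across the fragments never reaches {MgrID, MName}.
MgrID, Budget → Start, PName is preserved.
Budget, PName → MName is preserved.
Budget → DeptNo, Start is preserved.
MName → Start is preserved.

DeptNo -> MgrID, MName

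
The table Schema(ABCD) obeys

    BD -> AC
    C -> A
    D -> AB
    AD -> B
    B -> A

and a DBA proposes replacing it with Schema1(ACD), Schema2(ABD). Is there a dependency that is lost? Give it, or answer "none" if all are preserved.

none

BD → AC: restricted closure across fragments reaches AC.
C → A lies within Schema1.
D → AB lies within Schema2.
AD → B lies within Schema2.
B → A lies within Schema2.
Every dependency is enforceable on the fragments, so the decomposition is dependency-preserving.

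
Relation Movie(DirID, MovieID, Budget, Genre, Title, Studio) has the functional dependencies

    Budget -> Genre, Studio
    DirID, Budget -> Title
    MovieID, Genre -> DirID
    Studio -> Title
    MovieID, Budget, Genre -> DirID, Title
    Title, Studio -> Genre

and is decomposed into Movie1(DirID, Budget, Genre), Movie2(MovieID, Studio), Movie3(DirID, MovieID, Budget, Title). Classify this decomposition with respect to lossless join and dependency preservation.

lossy and not dependency-preserving

Lossless test (chase): Rows 1 and 3 agree on Budget; apply Budget→Genre, Studio and equate their Genre, Studio entries. Rows 1 and 3 agree on DirID, Budget; apply DirID, Budget→Title and equate their Title entries. No row becomes fully distinguished — the join is lossy.
Dependency preservation: the restricted closure of {Budget} across the fragments never reaches {Genre, Studio}, so Budget → Genre, Studio cannot be enforced without a join — not preserved.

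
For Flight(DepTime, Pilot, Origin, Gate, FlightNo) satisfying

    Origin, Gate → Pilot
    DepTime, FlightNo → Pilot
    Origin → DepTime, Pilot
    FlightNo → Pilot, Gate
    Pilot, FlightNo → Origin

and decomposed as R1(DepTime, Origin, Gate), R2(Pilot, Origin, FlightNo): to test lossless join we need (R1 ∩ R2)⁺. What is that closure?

R1 ∩ R2 = {Origin}.
Origin → DepTime, Pilot applies, adding DepTime, Pilot
Closure: {DepTime, Pilot, Origin}.

DepTime, Pilot, Origin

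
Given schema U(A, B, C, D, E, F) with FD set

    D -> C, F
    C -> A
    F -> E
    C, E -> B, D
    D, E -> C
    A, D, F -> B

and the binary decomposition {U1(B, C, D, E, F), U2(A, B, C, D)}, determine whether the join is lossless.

Yes

Common attributes: U1 ∩ U2 = {B, C, D}.
Closure of {B, C, D}: D → C, F applies, adding F; C → A applies, adding A; F → E applies, adding E. So (B, C, D)⁺ = {A, B, C, D, E, F}.
This closure contains every attribute of U1, so U1 ∩ U2 → U1. The join is lossless.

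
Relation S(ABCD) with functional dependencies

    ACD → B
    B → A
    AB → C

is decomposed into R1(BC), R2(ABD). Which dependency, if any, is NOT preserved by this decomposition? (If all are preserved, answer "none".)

Check ACD → B: no single fragment contains all of {ABCD}, and the restricted closure of {ACD} across the fragments never reaches {B}.
B → A is preserved.
AB → C is preserved.

ACD → B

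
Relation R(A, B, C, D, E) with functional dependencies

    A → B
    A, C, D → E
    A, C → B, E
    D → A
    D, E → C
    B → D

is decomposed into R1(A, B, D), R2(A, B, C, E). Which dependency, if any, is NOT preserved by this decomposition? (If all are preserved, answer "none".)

A → B lies within R1.
A, C, D → E: restricted closure across fragments reaches E.
A, C → B, E lies within R2.
D → A lies within R1.
D, E → C: restricted closure across fragments reaches C.
B → D lies within R1.
Every dependency is enforceable on the fragments, so the decomposition is dependency-preserving.

none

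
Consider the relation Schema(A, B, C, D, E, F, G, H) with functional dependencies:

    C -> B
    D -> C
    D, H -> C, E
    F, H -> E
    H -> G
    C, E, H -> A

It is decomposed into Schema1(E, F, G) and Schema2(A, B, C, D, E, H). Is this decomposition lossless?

No

Common attributes: Schema1 ∩ Schema2 = {E}.
No dependency enlarges {E}, so (E)⁺ = {E}.
The closure contains neither all of Schema1 = {E, F, G} nor all of Schema2 = {A, B, C, D, E, H}, so the common attributes are not a superkey of either fragment. The join is lossy.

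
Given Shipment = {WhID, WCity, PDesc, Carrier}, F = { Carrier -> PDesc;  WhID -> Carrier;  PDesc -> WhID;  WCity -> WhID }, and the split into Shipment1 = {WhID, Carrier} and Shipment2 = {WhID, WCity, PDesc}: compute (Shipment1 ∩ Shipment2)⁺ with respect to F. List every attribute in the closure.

WhID, PDesc, Carrier

Shipment1 ∩ Shipment2 = {WhID}.
WhID → Carrier applies, adding Carrier
Carrier → PDesc applies, adding PDesc
Closure: {WhID, PDesc, Carrier}.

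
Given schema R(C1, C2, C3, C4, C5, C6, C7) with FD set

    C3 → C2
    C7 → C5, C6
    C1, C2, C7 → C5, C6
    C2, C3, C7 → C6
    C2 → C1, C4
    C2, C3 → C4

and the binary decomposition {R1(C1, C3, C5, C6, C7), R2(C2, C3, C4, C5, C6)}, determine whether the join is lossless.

Yes

Common attributes: R1 ∩ R2 = {C3, C5, C6}.
Closure of {C3, C5, C6}: C3 → C2 applies, adding C2; C2 → C1, C4 applies, adding C1, C4. So (C3, C5, C6)⁺ = {C1, C2, C3, C4, C5, C6}.
This closure contains every attribute of R2, so R1 ∩ R2 → R2. The join is lossless.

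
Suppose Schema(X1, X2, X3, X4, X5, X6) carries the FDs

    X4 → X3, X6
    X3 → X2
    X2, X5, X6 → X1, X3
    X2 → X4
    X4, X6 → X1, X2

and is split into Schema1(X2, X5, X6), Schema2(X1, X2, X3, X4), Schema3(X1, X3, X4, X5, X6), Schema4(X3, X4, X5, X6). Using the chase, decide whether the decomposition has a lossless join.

Yes

Chase test. Columns are X1, X2, X3, X4, X5, X6; row i has aⱼ where attribute j ∈ Schemai, else bᵢⱼ.
Initial tableau (one row per fragment):
  row 1: b11 a2 b13 b14 a5 a6
  row 2: a1 a2 a3 a4 b25 b26
  row 3: a1 b32 a3 a4 a5 a6
  row 4: b41 b42 a3 a4 a5 a6
Rows 2 and 3 agree on X4; apply X4→X3, X6 and equate their X3, X6 entries.
Rows 2 and 3 agree on X3; apply X3→X2 and equate their X2 entries.
Rows 2 and 4 agree on X3; apply X3→X2 and equate their X2 entries.
Rows 1 and 3 agree on X2, X5, X6; apply X2, X5, X6→X1, X3 and equate their X1, X3 entries.
Rows 1 and 4 agree on X2, X5, X6; apply X2, X5, X6→X1, X3 and equate their X1, X3 entries.
Rows 1 and 2 agree on X2; apply X2→X4 and equate their X4 entries.
Row 1 is now all distinguished symbols — the join is lossless.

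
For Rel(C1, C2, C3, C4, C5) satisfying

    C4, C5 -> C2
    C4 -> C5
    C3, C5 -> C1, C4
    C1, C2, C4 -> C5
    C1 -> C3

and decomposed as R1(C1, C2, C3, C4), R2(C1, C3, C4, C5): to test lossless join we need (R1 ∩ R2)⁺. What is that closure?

R1 ∩ R2 = {C1, C3, C4}.
C4 → C5 applies, adding C5
C4, C5 → C2 applies, adding C2
Closure: {C1, C2, C3, C4, C5}.

C1, C2, C3, C4, C5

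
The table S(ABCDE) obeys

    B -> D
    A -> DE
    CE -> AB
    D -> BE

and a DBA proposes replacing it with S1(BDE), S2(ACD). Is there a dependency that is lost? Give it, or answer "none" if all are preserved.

Check CE → AB: no single fragment contains all of {ABCE}, and the restricted closure of {CE} across the fragments never reaches {AB}.
B → D is preserved.
A → DE is preserved.
D → BE is preserved.

CE -> AB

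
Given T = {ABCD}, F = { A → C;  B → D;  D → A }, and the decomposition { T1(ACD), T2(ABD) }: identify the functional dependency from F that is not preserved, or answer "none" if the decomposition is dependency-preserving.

A → C lies within T1.
B → D lies within T2.
D → A lies within T1.
Every dependency is enforceable on the fragments, so the decomposition is dependency-preserving.

none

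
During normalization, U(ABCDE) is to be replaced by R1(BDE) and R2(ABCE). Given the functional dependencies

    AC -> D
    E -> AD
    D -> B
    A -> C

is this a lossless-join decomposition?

Yes

Common attributes: R1 ∩ R2 = {BE}.
Closure of {BE}: E → AD applies, adding AD; A → C applies, adding C. So (BE)⁺ = {ABCDE}.
This closure contains every attribute of R1, so R1 ∩ R2 → R1. The join is lossless.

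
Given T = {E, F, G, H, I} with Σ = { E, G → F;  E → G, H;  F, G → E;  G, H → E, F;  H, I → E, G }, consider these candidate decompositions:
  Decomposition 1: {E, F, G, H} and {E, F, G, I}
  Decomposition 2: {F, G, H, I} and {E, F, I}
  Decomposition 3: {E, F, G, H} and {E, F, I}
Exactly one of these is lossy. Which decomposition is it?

Decomposition 2

Decomposition 1: common = {E, F, G}, closure = {E, F, G, H} → lossless.
Decomposition 2: common = {F, I}, closure = {F, I} → lossy.
Decomposition 3: common = {E, F}, closure = {E, F, G, H} → lossless.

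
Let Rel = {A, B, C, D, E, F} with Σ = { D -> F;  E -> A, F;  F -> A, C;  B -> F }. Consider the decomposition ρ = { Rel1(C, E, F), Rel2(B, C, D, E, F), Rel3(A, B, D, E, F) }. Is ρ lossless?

Yes

Chase test. Columns are A, B, C, D, E, F; row i has aⱼ where attribute j ∈ Reli, else bᵢⱼ.
Initial tableau (one row per fragment):
  row 1: b11 b12 a3 b14 a5 a6
  row 2: b21 a2 a3 a4 a5 a6
  row 3: a1 a2 b33 a4 a5 a6
Rows 1 and 2 agree on E; apply E→A, F and equate their A, F entries.
Rows 1 and 3 agree on E; apply E→A, F and equate their A, F entries.
Rows 1 and 3 agree on F; apply F→A, C and equate their A, C entries.
Row 2 is now all distinguished symbols — the join is lossless.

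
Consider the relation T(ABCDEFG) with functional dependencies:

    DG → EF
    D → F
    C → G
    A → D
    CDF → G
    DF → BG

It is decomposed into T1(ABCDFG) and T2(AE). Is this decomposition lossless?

Common attributes: T1 ∩ T2 = {A}.
Closure of {A}: A → D applies, adding D; D → F applies, adding F; DF → BG applies, adding BG; DG → EF applies, adding E. So (A)⁺ = {ABDEFG}.
This closure contains every attribute of T2, so T1 ∩ T2 → T2. The join is lossless.

Yes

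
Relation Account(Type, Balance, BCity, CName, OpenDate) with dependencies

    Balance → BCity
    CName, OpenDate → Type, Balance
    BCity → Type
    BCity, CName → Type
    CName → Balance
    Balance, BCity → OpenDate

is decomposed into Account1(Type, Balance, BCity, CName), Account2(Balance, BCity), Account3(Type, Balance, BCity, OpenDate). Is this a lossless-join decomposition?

Chase test. Columns are Type, Balance, BCity, CName, OpenDate; row i has aⱼ where attribute j ∈ Accounti, else bᵢⱼ.
Initial tableau (one row per fragment):
  row 1: a1 a2 a3 a4 b15
  row 2: b21 a2 a3 b24 b25
  row 3: a1 a2 a3 b34 a5
Rows 1 and 2 agree on BCity; apply BCity→Type and equate their Type entries.
Rows 1 and 2 agree on Balance, BCity; apply Balance, BCity→OpenDate and equate their OpenDate entries.
Rows 1 and 3 agree on Balance, BCity; apply Balance, BCity→OpenDate and equate their OpenDate entries.
Row 1 is now all distinguished symbols — the join is lossless.

Yes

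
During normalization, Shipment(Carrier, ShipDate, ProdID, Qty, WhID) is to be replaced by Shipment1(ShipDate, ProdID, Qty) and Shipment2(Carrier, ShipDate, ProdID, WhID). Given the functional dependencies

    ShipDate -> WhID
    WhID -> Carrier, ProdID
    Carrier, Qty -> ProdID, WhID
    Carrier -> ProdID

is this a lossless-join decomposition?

Common attributes: Shipment1 ∩ Shipment2 = {ShipDate, ProdID}.
Closure of {ShipDate, ProdID}: ShipDate → WhID applies, adding WhID; WhID → Carrier, ProdID applies, adding Carrier. So (ShipDate, ProdID)⁺ = {Carrier, ShipDate, ProdID, WhID}.
This closure contains every attribute of Shipment2, so Shipment1 ∩ Shipment2 → Shipment2. The join is lossless.

Yes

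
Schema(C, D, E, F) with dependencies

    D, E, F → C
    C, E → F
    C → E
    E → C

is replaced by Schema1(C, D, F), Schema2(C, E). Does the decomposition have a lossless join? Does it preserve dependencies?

Lossless test: (C)⁺ = {C, E, F}, which contains all of one fragment — lossless.
Dependency preservation: D, E, F → C; C, E → F are not contained in any single fragment, but the restricted closure of each left-hand side across the fragments still reaches the right-hand side; the remaining FDs each lie inside some fragment. All dependencies are preserved.

lossless and dependency-preserving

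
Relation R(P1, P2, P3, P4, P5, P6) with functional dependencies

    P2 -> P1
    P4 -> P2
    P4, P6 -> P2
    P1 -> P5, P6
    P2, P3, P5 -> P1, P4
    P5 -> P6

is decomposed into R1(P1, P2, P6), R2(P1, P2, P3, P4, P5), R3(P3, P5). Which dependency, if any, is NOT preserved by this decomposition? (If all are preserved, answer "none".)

Check P5 → P6: no single fragment contains all of {P5, P6}, and the restricted closure of {P5} across the fragments never reaches {P6}.
P2 → P1 is preserved.
P4 → P2 is preserved.
P4, P6 → P2 is preserved.
P1 → P5, P6 is preserved.
P2, P3, P5 → P1, P4 is preserved.

P5 -> P6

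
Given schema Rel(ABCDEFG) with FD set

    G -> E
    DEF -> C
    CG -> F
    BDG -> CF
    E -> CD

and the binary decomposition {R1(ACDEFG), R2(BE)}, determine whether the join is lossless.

Common attributes: R1 ∩ R2 = {E}.
Closure of {E}: E → CD applies, adding CD. So (E)⁺ = {CDE}.
The closure contains neither all of R1 = {ACDEFG} nor all of R2 = {BE}, so the common attributes are not a superkey of either fragment. The join is lossy.

No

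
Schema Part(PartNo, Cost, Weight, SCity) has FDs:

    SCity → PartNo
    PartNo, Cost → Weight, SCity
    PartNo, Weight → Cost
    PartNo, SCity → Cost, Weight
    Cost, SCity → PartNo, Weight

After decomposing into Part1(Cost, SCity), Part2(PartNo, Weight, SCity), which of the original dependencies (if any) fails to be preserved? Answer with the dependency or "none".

PartNo, Cost → Weight, SCity

Check PartNo, Cost → Weight, SCity: no single fragment contains all of {PartNo, Cost, Weight, SCity}, and the restricted closure of {PartNo, Cost} across the fragments never reaches {Weight, SCity}.
SCity → PartNo is preserved.
PartNo, Weight → Cost is preserved.
PartNo, SCity → Cost, Weight is preserved.
Cost, SCity → PartNo, Weight is preserved.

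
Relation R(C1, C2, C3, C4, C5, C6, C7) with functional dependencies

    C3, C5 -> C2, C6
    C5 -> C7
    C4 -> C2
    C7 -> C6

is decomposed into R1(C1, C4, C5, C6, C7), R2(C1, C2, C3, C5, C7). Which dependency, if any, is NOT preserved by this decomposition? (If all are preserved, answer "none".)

Check C4 → C2: no single fragment contains all of {C2, C4}, and the restricted closure of {C4} across the fragments never reaches {C2}.
C3, C5 → C2, C6 is preserved.
C5 → C7 is preserved.
C7 → C6 is preserved.

C4 -> C2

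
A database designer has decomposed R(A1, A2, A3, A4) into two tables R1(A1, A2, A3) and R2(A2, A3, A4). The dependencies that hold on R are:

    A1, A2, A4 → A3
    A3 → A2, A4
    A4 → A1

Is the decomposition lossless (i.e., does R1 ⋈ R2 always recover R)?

Yes

Common attributes: R1 ∩ R2 = {A2, A3}.
Closure of {A2, A3}: A3 → A2, A4 applies, adding A4; A4 → A1 applies, adding A1. So (A2, A3)⁺ = {A1, A2, A3, A4}.
This closure contains every attribute of R1, so R1 ∩ R2 → R1. The join is lossless.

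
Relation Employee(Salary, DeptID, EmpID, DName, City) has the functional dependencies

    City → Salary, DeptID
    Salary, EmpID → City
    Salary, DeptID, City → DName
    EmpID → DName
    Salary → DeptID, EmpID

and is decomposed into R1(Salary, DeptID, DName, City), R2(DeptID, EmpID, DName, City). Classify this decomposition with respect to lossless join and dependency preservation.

lossless and dependency-preserving

Lossless test: (DeptID, DName, City)⁺ = {Salary, DeptID, EmpID, DName, City}, which contains all of one fragment — lossless.
Dependency preservation: Salary, EmpID → City; Salary → DeptID, EmpID are not contained in any single fragment, but the restricted closure of each left-hand side across the fragments still reaches the right-hand side; the remaining FDs each lie inside some fragment. All dependencies are preserved.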